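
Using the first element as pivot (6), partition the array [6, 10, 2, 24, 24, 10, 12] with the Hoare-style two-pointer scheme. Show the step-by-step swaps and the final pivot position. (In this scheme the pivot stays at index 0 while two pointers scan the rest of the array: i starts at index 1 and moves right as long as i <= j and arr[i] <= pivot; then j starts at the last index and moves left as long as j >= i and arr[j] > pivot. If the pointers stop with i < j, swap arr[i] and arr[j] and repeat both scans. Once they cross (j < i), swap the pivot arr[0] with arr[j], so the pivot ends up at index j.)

Hoare-style two-pointer partition with pivot = 6:

Initial array: [6, 10, 2, 24, 24, 10, 12]

Pointers start at i = 1, j = 6.
i stops at index 1 (arr[1]=10 > 6), j stops at index 2 (arr[2]=2 <= 6): swap arr[1] and arr[2], array becomes [6, 2, 10, 24, 24, 10, 12]
i ends at 2, j ends at 1: the pointers have crossed (j < i), so scanning stops.

Swap pivot arr[0] with arr[1] to place pivot at position 1: [2, 6, 10, 24, 24, 10, 12]
Pivot position: 1

After partitioning with pivot 6, the array becomes [2, 6, 10, 24, 24, 10, 12]. The pivot is placed at index 1. All elements to the left of the pivot are <= 6, and all elements to the right are > 6.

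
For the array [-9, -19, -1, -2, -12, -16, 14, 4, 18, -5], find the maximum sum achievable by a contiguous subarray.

Using Kadane's algorithm on [-9, -19, -1, -2, -12, -16, 14, 4, 18, -5]:

Scanning through the array:
Position 1 (value -19): max_ending_here = -19, max_so_far = -9
Position 2 (value -1): max_ending_here = -1, max_so_far = -1
Position 3 (value -2): max_ending_here = -2, max_so_far = -1
Position 4 (value -12): max_ending_here = -12, max_so_far = -1
Position 5 (value -16): max_ending_here = -16, max_so_far = -1
Position 6 (value 14): max_ending_here = 14, max_so_far = 14
Position 7 (value 4): max_ending_here = 18, max_so_far = 18
Position 8 (value 18): max_ending_here = 36, max_so_far = 36
Position 9 (value -5): max_ending_here = 31, max_so_far = 36

Maximum subarray: [14, 4, 18]
Maximum sum: 36

The maximum subarray is [14, 4, 18] with sum 36. This subarray runs from index 6 to index 8.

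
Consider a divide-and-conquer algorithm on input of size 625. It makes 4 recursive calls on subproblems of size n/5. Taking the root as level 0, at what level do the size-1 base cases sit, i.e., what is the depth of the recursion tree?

For divide and conquer with division factor 5:

Problem sizes at each level:
Level 0: 625
Level 1: 125
Level 2: 25
Level 3: 5
Level 4: 1

The root is level 0 and the size-1 base case is level 4 (the tree spans levels 0 through 4, i.e. 5 levels counting the root), so the depth is the number of divisions: log_5(625) = 4

The recursion tree depth is log_5(625) = 4. At each level, the problem size is divided by 5, so it takes 4 divisions to reduce to a base case of size 1. The algorithm makes 4 recursive calls at each level.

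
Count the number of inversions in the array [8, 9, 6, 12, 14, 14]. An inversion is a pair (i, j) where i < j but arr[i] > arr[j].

Finding inversions in [8, 9, 6, 12, 14, 14]:

(0, 2): arr[0]=8 > arr[2]=6
(1, 2): arr[1]=9 > arr[2]=6

Total inversions: 2

The array has 2 inversion(s): (0,2), (1,2). Each pair (i,j) satisfies i < j and arr[i] > arr[j].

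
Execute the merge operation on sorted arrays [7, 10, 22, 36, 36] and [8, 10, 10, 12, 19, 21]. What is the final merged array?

Merging process:

Compare 7 vs 8: take 7 from left. Merged: [7]
Compare 10 vs 8: take 8 from right. Merged: [7, 8]
Compare 10 vs 10: take 10 from left. Merged: [7, 8, 10]
Compare 22 vs 10: take 10 from right. Merged: [7, 8, 10, 10]
Compare 22 vs 10: take 10 from right. Merged: [7, 8, 10, 10, 10]
Compare 22 vs 12: take 12 from right. Merged: [7, 8, 10, 10, 10, 12]
Compare 22 vs 19: take 19 from right. Merged: [7, 8, 10, 10, 10, 12, 19]
Compare 22 vs 21: take 21 from right. Merged: [7, 8, 10, 10, 10, 12, 19, 21]
Append remaining from left: [22, 36, 36]. Merged: [7, 8, 10, 10, 10, 12, 19, 21, 22, 36, 36]

Final merged array: [7, 8, 10, 10, 10, 12, 19, 21, 22, 36, 36]
Total comparisons: 8

The merged array is [7, 8, 10, 10, 10, 12, 19, 21, 22, 36, 36], requiring 8 comparisons. The merge step runs in O(n) time where n is the total number of elements.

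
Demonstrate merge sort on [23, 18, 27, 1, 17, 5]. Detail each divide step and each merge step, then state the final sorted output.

Merge sort trace:

Split: [23, 18, 27, 1, 17, 5] -> [23, 18, 27] and [1, 17, 5]
  Split: [23, 18, 27] -> [23] and [18, 27]
    Split: [18, 27] -> [18] and [27]
    Merge: [18] + [27] -> [18, 27]
  Merge: [23] + [18, 27] -> [18, 23, 27]
  Split: [1, 17, 5] -> [1] and [17, 5]
    Split: [17, 5] -> [17] and [5]
    Merge: [17] + [5] -> [5, 17]
  Merge: [1] + [5, 17] -> [1, 5, 17]
Merge: [18, 23, 27] + [1, 5, 17] -> [1, 5, 17, 18, 23, 27]

Final sorted array: [1, 5, 17, 18, 23, 27]

The merge sort proceeds by recursively splitting the array and merging sorted halves.
After all merges, the sorted array is [1, 5, 17, 18, 23, 27].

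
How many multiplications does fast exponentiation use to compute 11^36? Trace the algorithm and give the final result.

Computing 11^36 by squaring (build up from 11^1; each line after the first costs one multiplication):

11^1 = 11
11^2 = (11^1)^2 = 11^2 = 121
11^4 = (11^2)^2 = 121^2 = 14641
11^8 = (11^4)^2 = 14641^2 = 214358881
11^9 = 11 * 11^8 = 11 * 214358881 = 2357947691
11^18 = (11^9)^2 = 2357947691^2 = 5559917313492231481
11^36 = (11^18)^2 = 5559917313492231481^2 = 30912680532870672635673352936887453361

Result: 30912680532870672635673352936887453361
Multiplications needed: 6 (6 lines after 11^1)

11^36 = 30912680532870672635673352936887453361. Using exponentiation by squaring, this requires 6 multiplications. The key idea: if the exponent is even, square the half-power; if odd, multiply by the base once.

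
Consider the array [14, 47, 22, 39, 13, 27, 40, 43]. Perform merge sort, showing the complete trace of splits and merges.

Merge sort trace:

Split: [14, 47, 22, 39, 13, 27, 40, 43] -> [14, 47, 22, 39] and [13, 27, 40, 43]
  Split: [14, 47, 22, 39] -> [14, 47] and [22, 39]
    Split: [14, 47] -> [14] and [47]
    Merge: [14] + [47] -> [14, 47]
    Split: [22, 39] -> [22] and [39]
    Merge: [22] + [39] -> [22, 39]
  Merge: [14, 47] + [22, 39] -> [14, 22, 39, 47]
  Split: [13, 27, 40, 43] -> [13, 27] and [40, 43]
    Split: [13, 27] -> [13] and [27]
    Merge: [13] + [27] -> [13, 27]
    Split: [40, 43] -> [40] and [43]
    Merge: [40] + [43] -> [40, 43]
  Merge: [13, 27] + [40, 43] -> [13, 27, 40, 43]
Merge: [14, 22, 39, 47] + [13, 27, 40, 43] -> [13, 14, 22, 27, 39, 40, 43, 47]

Final sorted array: [13, 14, 22, 27, 39, 40, 43, 47]

The merge sort proceeds by recursively splitting the array and merging sorted halves.
After all merges, the sorted array is [13, 14, 22, 27, 39, 40, 43, 47].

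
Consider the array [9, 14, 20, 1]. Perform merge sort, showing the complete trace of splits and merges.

Merge sort trace:

Split: [9, 14, 20, 1] -> [9, 14] and [20, 1]
  Split: [9, 14] -> [9] and [14]
  Merge: [9] + [14] -> [9, 14]
  Split: [20, 1] -> [20] and [1]
  Merge: [20] + [1] -> [1, 20]
Merge: [9, 14] + [1, 20] -> [1, 9, 14, 20]

Final sorted array: [1, 9, 14, 20]

The merge sort proceeds by recursively splitting the array and merging sorted halves.
After all merges, the sorted array is [1, 9, 14, 20].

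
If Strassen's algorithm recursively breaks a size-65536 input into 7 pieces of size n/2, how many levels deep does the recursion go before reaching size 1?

For divide and conquer with division factor 2:

Problem sizes at each level:
Level 0: 65536
Level 1: 32768
Level 2: 16384
Level 3: 8192
Level 4: 4096
Level 5: 2048
Level 6: 1024
Level 7: 512
Level 8: 256
Level 9: 128
Level 10: 64
Level 11: 32
Level 12: 16
Level 13: 8
Level 14: 4
Level 15: 2
Level 16: 1

The root is level 0 and the size-1 base case is level 16 (the tree spans levels 0 through 16, i.e. 17 levels counting the root), so the depth is the number of divisions: log_2(65536) = 16

The recursion tree depth is log_2(65536) = 16. At each level, the problem size is divided by 2, so it takes 16 divisions to reduce to a base case of size 1. The algorithm makes 7 recursive calls at each level.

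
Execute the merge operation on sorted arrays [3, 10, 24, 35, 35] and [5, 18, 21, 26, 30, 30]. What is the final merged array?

Merging process:

Compare 3 vs 5: take 3 from left. Merged: [3]
Compare 10 vs 5: take 5 from right. Merged: [3, 5]
Compare 10 vs 18: take 10 from left. Merged: [3, 5, 10]
Compare 24 vs 18: take 18 from right. Merged: [3, 5, 10, 18]
Compare 24 vs 21: take 21 from right. Merged: [3, 5, 10, 18, 21]
Compare 24 vs 26: take 24 from left. Merged: [3, 5, 10, 18, 21, 24]
Compare 35 vs 26: take 26 from right. Merged: [3, 5, 10, 18, 21, 24, 26]
Compare 35 vs 30: take 30 from right. Merged: [3, 5, 10, 18, 21, 24, 26, 30]
Compare 35 vs 30: take 30 from right. Merged: [3, 5, 10, 18, 21, 24, 26, 30, 30]
Append remaining from left: [35, 35]. Merged: [3, 5, 10, 18, 21, 24, 26, 30, 30, 35, 35]

Final merged array: [3, 5, 10, 18, 21, 24, 26, 30, 30, 35, 35]
Total comparisons: 9

The merged array is [3, 5, 10, 18, 21, 24, 26, 30, 30, 35, 35], requiring 9 comparisons. The merge step runs in O(n) time where n is the total number of elements.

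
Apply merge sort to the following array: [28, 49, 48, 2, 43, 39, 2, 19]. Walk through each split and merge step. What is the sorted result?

Merge sort trace:

Split: [28, 49, 48, 2, 43, 39, 2, 19] -> [28, 49, 48, 2] and [43, 39, 2, 19]
  Split: [28, 49, 48, 2] -> [28, 49] and [48, 2]
    Split: [28, 49] -> [28] and [49]
    Merge: [28] + [49] -> [28, 49]
    Split: [48, 2] -> [48] and [2]
    Merge: [48] + [2] -> [2, 48]
  Merge: [28, 49] + [2, 48] -> [2, 28, 48, 49]
  Split: [43, 39, 2, 19] -> [43, 39] and [2, 19]
    Split: [43, 39] -> [43] and [39]
    Merge: [43] + [39] -> [39, 43]
    Split: [2, 19] -> [2] and [19]
    Merge: [2] + [19] -> [2, 19]
  Merge: [39, 43] + [2, 19] -> [2, 19, 39, 43]
Merge: [2, 28, 48, 49] + [2, 19, 39, 43] -> [2, 2, 19, 28, 39, 43, 48, 49]

Final sorted array: [2, 2, 19, 28, 39, 43, 48, 49]

The merge sort proceeds by recursively splitting the array and merging sorted halves.
After all merges, the sorted array is [2, 2, 19, 28, 39, 43, 48, 49].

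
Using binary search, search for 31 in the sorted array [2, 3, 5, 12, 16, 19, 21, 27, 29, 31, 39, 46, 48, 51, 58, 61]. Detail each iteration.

Binary search for 31 in [2, 3, 5, 12, 16, 19, 21, 27, 29, 31, 39, 46, 48, 51, 58, 61]:

lo=0, hi=15, mid=7, arr[mid]=27 -> 27 < 31, search right half
lo=8, hi=15, mid=11, arr[mid]=46 -> 46 > 31, search left half
lo=8, hi=10, mid=9, arr[mid]=31 -> Found target at index 9!

Binary search finds 31 at index 9 after 3 comparisons. The search repeatedly halves the search space by comparing with the middle element.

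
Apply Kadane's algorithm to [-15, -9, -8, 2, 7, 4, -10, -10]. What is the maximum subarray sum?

Using Kadane's algorithm on [-15, -9, -8, 2, 7, 4, -10, -10]:

Scanning through the array:
Position 1 (value -9): max_ending_here = -9, max_so_far = -9
Position 2 (value -8): max_ending_here = -8, max_so_far = -8
Position 3 (value 2): max_ending_here = 2, max_so_far = 2
Position 4 (value 7): max_ending_here = 9, max_so_far = 9
Position 5 (value 4): max_ending_here = 13, max_so_far = 13
Position 6 (value -10): max_ending_here = 3, max_so_far = 13
Position 7 (value -10): max_ending_here = -7, max_so_far = 13

Maximum subarray: [2, 7, 4]
Maximum sum: 13

The maximum subarray is [2, 7, 4] with sum 13. This subarray runs from index 3 to index 5.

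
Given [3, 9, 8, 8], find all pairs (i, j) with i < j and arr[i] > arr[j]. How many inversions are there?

Finding inversions in [3, 9, 8, 8]:

(1, 2): arr[1]=9 > arr[2]=8
(1, 3): arr[1]=9 > arr[3]=8

Total inversions: 2

The array has 2 inversion(s): (1,2), (1,3). Each pair (i,j) satisfies i < j and arr[i] > arr[j].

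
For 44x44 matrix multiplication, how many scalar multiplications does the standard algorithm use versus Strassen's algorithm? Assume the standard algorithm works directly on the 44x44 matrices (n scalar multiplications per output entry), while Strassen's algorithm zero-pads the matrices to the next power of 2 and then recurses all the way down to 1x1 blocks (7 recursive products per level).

Matrix multiplication for 44x44 matrices:

Strassen's algorithm requires power-of-2 dimensions. Pad 44x44 to 64x64 (next power of 2).

Standard algorithm: 44^3 = 85184 multiplications
Strassen's algorithm: 7^(log2(64)) = 7^6 = 117649 multiplications
Difference: 85184 - 117649 = -32465 (Strassen uses MORE here due to padding overhead — for small or just-over-power-of-2 n, padding can outweigh the per-level savings)

Standard: 85184 multiplications (44^3). Strassen: 117649 multiplications (7^6, after padding to 64x64). Strassen reduces 8 recursive multiplications to 7 at each level.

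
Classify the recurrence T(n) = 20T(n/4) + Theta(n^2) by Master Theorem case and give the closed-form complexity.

Master Theorem for T(n) = 20T(n/4) + O(n^2):

a = 20, b = 4, c = 2
log_b(a) = log_4(20) = 2.1610

Case 1: c = 2 < log_4(20) = 2.1610
T(n) = O(n^(log_4 20))

For T(n) = 20T(n/4) + O(n^2): log_4(20) = 2.1610. This is Case 1 of the Master Theorem (c < log_b(a), work dominated by leaves), giving O(n^(log_4 20)).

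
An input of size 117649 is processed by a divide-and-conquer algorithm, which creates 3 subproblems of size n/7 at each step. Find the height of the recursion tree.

For divide and conquer with division factor 7:

Problem sizes at each level:
Level 0: 117649
Level 1: 16807
Level 2: 2401
Level 3: 343
Level 4: 49
Level 5: 7
Level 6: 1

The root is level 0 and the size-1 base case is level 6 (the tree spans levels 0 through 6, i.e. 7 levels counting the root), so the depth is the number of divisions: log_7(117649) = 6

The recursion tree depth is log_7(117649) = 6. At each level, the problem size is divided by 7, so it takes 6 divisions to reduce to a base case of size 1. The algorithm makes 3 recursive calls at each level.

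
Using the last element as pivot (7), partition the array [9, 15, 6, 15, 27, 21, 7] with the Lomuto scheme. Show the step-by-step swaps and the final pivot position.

Lomuto partition with pivot = 7:

Initial array: [9, 15, 6, 15, 27, 21, 7]

arr[0]=9 > 7: no swap
arr[1]=15 > 7: no swap
arr[2]=6 <= 7: swap with position 0, array becomes [6, 15, 9, 15, 27, 21, 7]
arr[3]=15 > 7: no swap
arr[4]=27 > 7: no swap
arr[5]=21 > 7: no swap

Place pivot at position 1: [6, 7, 9, 15, 27, 21, 15]
Pivot position: 1

After partitioning with pivot 7, the array becomes [6, 7, 9, 15, 27, 21, 15]. The pivot is placed at index 1. All elements to the left of the pivot are <= 7, and all elements to the right are > 7.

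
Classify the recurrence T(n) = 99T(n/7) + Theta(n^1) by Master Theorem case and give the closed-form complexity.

Master Theorem for T(n) = 99T(n/7) + O(n^1):

a = 99, b = 7, c = 1
log_b(a) = log_7(99) = 2.3614

Case 1: c = 1 < log_7(99) = 2.3614
T(n) = O(n^(log_7 99))

For T(n) = 99T(n/7) + O(n^1): log_7(99) = 2.3614. This is Case 1 of the Master Theorem (c < log_b(a), work dominated by leaves), giving O(n^(log_7 99)).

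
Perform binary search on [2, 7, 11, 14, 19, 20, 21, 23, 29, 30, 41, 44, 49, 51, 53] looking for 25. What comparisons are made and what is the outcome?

Binary search for 25 in [2, 7, 11, 14, 19, 20, 21, 23, 29, 30, 41, 44, 49, 51, 53]:

lo=0, hi=14, mid=7, arr[mid]=23 -> 23 < 25, search right half
lo=8, hi=14, mid=11, arr[mid]=44 -> 44 > 25, search left half
lo=8, hi=10, mid=9, arr[mid]=30 -> 30 > 25, search left half
lo=8, hi=8, mid=8, arr[mid]=29 -> 29 > 25, search left half
lo=8 > hi=7, target 25 not found

Binary search determines that 25 is not in the array after 4 comparisons. The search space was exhausted without finding the target.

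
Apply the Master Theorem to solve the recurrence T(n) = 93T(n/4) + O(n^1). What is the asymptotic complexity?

Master Theorem for T(n) = 93T(n/4) + O(n^1):

a = 93, b = 4, c = 1
log_b(a) = log_4(93) = 3.2696

Case 1: c = 1 < log_4(93) = 3.2696
T(n) = O(n^(log_4 93))

For T(n) = 93T(n/4) + O(n^1): log_4(93) = 3.2696. This is Case 1 of the Master Theorem (c < log_b(a), work dominated by leaves), giving O(n^(log_4 93)).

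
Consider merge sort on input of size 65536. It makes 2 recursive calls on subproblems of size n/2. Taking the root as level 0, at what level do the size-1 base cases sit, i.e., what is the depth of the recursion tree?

For divide and conquer with division factor 2:

Problem sizes at each level:
Level 0: 65536
Level 1: 32768
Level 2: 16384
Level 3: 8192
Level 4: 4096
Level 5: 2048
Level 6: 1024
Level 7: 512
Level 8: 256
Level 9: 128
Level 10: 64
Level 11: 32
Level 12: 16
Level 13: 8
Level 14: 4
Level 15: 2
Level 16: 1

The root is level 0 and the size-1 base case is level 16 (the tree spans levels 0 through 16, i.e. 17 levels counting the root), so the depth is the number of divisions: log_2(65536) = 16

The recursion tree depth is log_2(65536) = 16. At each level, the problem size is divided by 2, so it takes 16 divisions to reduce to a base case of size 1. The algorithm makes 2 recursive calls at each level.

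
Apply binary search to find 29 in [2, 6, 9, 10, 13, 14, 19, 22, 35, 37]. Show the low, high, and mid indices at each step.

Binary search for 29 in [2, 6, 9, 10, 13, 14, 19, 22, 35, 37]:

lo=0, hi=9, mid=4, arr[mid]=13 -> 13 < 29, search right half
lo=5, hi=9, mid=7, arr[mid]=22 -> 22 < 29, search right half
lo=8, hi=9, mid=8, arr[mid]=35 -> 35 > 29, search left half
lo=8 > hi=7, target 29 not found

Binary search determines that 29 is not in the array after 3 comparisons. The search space was exhausted without finding the target.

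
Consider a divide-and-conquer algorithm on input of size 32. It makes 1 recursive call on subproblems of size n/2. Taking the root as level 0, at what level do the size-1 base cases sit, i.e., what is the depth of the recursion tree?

For divide and conquer with division factor 2:

Problem sizes at each level:
Level 0: 32
Level 1: 16
Level 2: 8
Level 3: 4
Level 4: 2
Level 5: 1

The root is level 0 and the size-1 base case is level 5 (the tree spans levels 0 through 5, i.e. 6 levels counting the root), so the depth is the number of divisions: log_2(32) = 5

The recursion tree depth is log_2(32) = 5. At each level, the problem size is divided by 2, so it takes 5 divisions to reduce to a base case of size 1. The algorithm makes 1 recursive call at each level.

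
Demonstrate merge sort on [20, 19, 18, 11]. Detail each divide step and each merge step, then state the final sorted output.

Merge sort trace:

Split: [20, 19, 18, 11] -> [20, 19] and [18, 11]
  Split: [20, 19] -> [20] and [19]
  Merge: [20] + [19] -> [19, 20]
  Split: [18, 11] -> [18] and [11]
  Merge: [18] + [11] -> [11, 18]
Merge: [19, 20] + [11, 18] -> [11, 18, 19, 20]

Final sorted array: [11, 18, 19, 20]

The merge sort proceeds by recursively splitting the array and merging sorted halves.
After all merges, the sorted array is [11, 18, 19, 20].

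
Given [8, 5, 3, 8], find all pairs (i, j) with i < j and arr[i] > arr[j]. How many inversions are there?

Finding inversions in [8, 5, 3, 8]:

(0, 1): arr[0]=8 > arr[1]=5
(0, 2): arr[0]=8 > arr[2]=3
(1, 2): arr[1]=5 > arr[2]=3

Total inversions: 3

The array has 3 inversion(s): (0,1), (0,2), (1,2). Each pair (i,j) satisfies i < j and arr[i] > arr[j].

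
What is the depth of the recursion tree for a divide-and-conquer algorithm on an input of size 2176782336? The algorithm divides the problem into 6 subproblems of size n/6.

For divide and conquer with division factor 6:

Problem sizes at each level:
Level 0: 2176782336
Level 1: 362797056
Level 2: 60466176
Level 3: 10077696
Level 4: 1679616
Level 5: 279936
Level 6: 46656
Level 7: 7776
Level 8: 1296
Level 9: 216
Level 10: 36
Level 11: 6
Level 12: 1

The root is level 0 and the size-1 base case is level 12 (the tree spans levels 0 through 12, i.e. 13 levels counting the root), so the depth is the number of divisions: log_6(2176782336) = 12

The recursion tree depth is log_6(2176782336) = 12. At each level, the problem size is divided by 6, so it takes 12 divisions to reduce to a base case of size 1. The algorithm makes 6 recursive calls at each level.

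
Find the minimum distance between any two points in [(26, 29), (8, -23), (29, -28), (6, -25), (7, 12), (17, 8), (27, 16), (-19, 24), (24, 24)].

Computing all pairwise distances among 9 points:

d((26, 29), (8, -23)) = 55.0273
d((26, 29), (29, -28)) = 57.0789
d((26, 29), (6, -25)) = 57.5847
d((26, 29), (7, 12)) = 25.4951
d((26, 29), (17, 8)) = 22.8473
d((26, 29), (27, 16)) = 13.0384
d((26, 29), (-19, 24)) = 45.2769
d((26, 29), (24, 24)) = 5.3852
d((8, -23), (29, -28)) = 21.587
d((8, -23), (6, -25)) = 2.8284 <-- minimum
d((8, -23), (7, 12)) = 35.0143
d((8, -23), (17, 8)) = 32.28
d((8, -23), (27, 16)) = 43.382
d((8, -23), (-19, 24)) = 54.2033
d((8, -23), (24, 24)) = 49.6488
d((29, -28), (6, -25)) = 23.1948
d((29, -28), (7, 12)) = 45.6508
d((29, -28), (17, 8)) = 37.9473
d((29, -28), (27, 16)) = 44.0454
d((29, -28), (-19, 24)) = 70.7672
d((29, -28), (24, 24)) = 52.2398
d((6, -25), (7, 12)) = 37.0135
d((6, -25), (17, 8)) = 34.7851
d((6, -25), (27, 16)) = 46.0652
d((6, -25), (-19, 24)) = 55.0091
d((6, -25), (24, 24)) = 52.2015
d((7, 12), (17, 8)) = 10.7703
d((7, 12), (27, 16)) = 20.3961
d((7, 12), (-19, 24)) = 28.6356
d((7, 12), (24, 24)) = 20.8087
d((17, 8), (27, 16)) = 12.8062
d((17, 8), (-19, 24)) = 39.3954
d((17, 8), (24, 24)) = 17.4642
d((27, 16), (-19, 24)) = 46.6905
d((27, 16), (24, 24)) = 8.544
d((-19, 24), (24, 24)) = 43.0

Closest pair: (8, -23) and (6, -25) with distance 2.8284

The closest pair is (8, -23) and (6, -25) with Euclidean distance 2.8284. For 9 points, brute-force pairwise comparison is shown above. For large n, the divide-and-conquer algorithm (sort by x, recurse on halves, check the dividing strip) achieves O(n log n).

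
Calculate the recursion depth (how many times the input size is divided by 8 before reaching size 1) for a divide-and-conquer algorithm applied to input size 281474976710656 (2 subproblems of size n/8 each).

For divide and conquer with division factor 8:

Problem sizes at each level:
Level 0: 281474976710656
Level 1: 35184372088832
Level 2: 4398046511104
Level 3: 549755813888
Level 4: 68719476736
Level 5: 8589934592
Level 6: 1073741824
Level 7: 134217728
Level 8: 16777216
Level 9: 2097152
Level 10: 262144
Level 11: 32768
Level 12: 4096
Level 13: 512
Level 14: 64
Level 15: 8
Level 16: 1

The root is level 0 and the size-1 base case is level 16 (the tree spans levels 0 through 16, i.e. 17 levels counting the root), so the depth is the number of divisions: log_8(281474976710656) = 16

The recursion tree depth is log_8(281474976710656) = 16. At each level, the problem size is divided by 8, so it takes 16 divisions to reduce to a base case of size 1. The algorithm makes 2 recursive calls at each level.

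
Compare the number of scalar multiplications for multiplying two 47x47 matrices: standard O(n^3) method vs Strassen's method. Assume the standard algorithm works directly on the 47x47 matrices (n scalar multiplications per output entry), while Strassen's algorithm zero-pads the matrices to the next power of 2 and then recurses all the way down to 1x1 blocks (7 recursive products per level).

Matrix multiplication for 47x47 matrices:

Strassen's algorithm requires power-of-2 dimensions. Pad 47x47 to 64x64 (next power of 2).

Standard algorithm: 47^3 = 103823 multiplications
Strassen's algorithm: 7^(log2(64)) = 7^6 = 117649 multiplications
Difference: 103823 - 117649 = -13826 (Strassen uses MORE here due to padding overhead — for small or just-over-power-of-2 n, padding can outweigh the per-level savings)

Standard: 103823 multiplications (47^3). Strassen: 117649 multiplications (7^6, after padding to 64x64). Strassen reduces 8 recursive multiplications to 7 at each level.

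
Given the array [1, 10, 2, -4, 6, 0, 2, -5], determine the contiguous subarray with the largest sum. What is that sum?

Using Kadane's algorithm on [1, 10, 2, -4, 6, 0, 2, -5]:

Scanning through the array:
Position 1 (value 10): max_ending_here = 11, max_so_far = 11
Position 2 (value 2): max_ending_here = 13, max_so_far = 13
Position 3 (value -4): max_ending_here = 9, max_so_far = 13
Position 4 (value 6): max_ending_here = 15, max_so_far = 15
Position 5 (value 0): max_ending_here = 15, max_so_far = 15
Position 6 (value 2): max_ending_here = 17, max_so_far = 17
Position 7 (value -5): max_ending_here = 12, max_so_far = 17

Maximum subarray: [1, 10, 2, -4, 6, 0, 2]
Maximum sum: 17

The maximum subarray is [1, 10, 2, -4, 6, 0, 2] with sum 17. This subarray runs from index 0 to index 6.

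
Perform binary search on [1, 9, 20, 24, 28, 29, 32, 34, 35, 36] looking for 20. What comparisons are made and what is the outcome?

Binary search for 20 in [1, 9, 20, 24, 28, 29, 32, 34, 35, 36]:

lo=0, hi=9, mid=4, arr[mid]=28 -> 28 > 20, search left half
lo=0, hi=3, mid=1, arr[mid]=9 -> 9 < 20, search right half
lo=2, hi=3, mid=2, arr[mid]=20 -> Found target at index 2!

Binary search finds 20 at index 2 after 3 comparisons. The search repeatedly halves the search space by comparing with the middle element.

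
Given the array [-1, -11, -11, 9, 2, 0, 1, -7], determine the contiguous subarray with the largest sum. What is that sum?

Using Kadane's algorithm on [-1, -11, -11, 9, 2, 0, 1, -7]:

Scanning through the array:
Position 1 (value -11): max_ending_here = -11, max_so_far = -1
Position 2 (value -11): max_ending_here = -11, max_so_far = -1
Position 3 (value 9): max_ending_here = 9, max_so_far = 9
Position 4 (value 2): max_ending_here = 11, max_so_far = 11
Position 5 (value 0): max_ending_here = 11, max_so_far = 11
Position 6 (value 1): max_ending_here = 12, max_so_far = 12
Position 7 (value -7): max_ending_here = 5, max_so_far = 12

Maximum subarray: [9, 2, 0, 1]
Maximum sum: 12

The maximum subarray is [9, 2, 0, 1] with sum 12. This subarray runs from index 3 to index 6.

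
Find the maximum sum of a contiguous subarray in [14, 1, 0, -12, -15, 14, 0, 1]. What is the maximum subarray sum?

Using Kadane's algorithm on [14, 1, 0, -12, -15, 14, 0, 1]:

Scanning through the array:
Position 1 (value 1): max_ending_here = 15, max_so_far = 15
Position 2 (value 0): max_ending_here = 15, max_so_far = 15
Position 3 (value -12): max_ending_here = 3, max_so_far = 15
Position 4 (value -15): max_ending_here = -12, max_so_far = 15
Position 5 (value 14): max_ending_here = 14, max_so_far = 15
Position 6 (value 0): max_ending_here = 14, max_so_far = 15
Position 7 (value 1): max_ending_here = 15, max_so_far = 15

Maximum subarray: [14, 1]
Maximum sum: 15

The maximum subarray is [14, 1] with sum 15. This subarray runs from index 0 to index 1.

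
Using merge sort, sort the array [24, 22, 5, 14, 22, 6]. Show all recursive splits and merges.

Merge sort trace:

Split: [24, 22, 5, 14, 22, 6] -> [24, 22, 5] and [14, 22, 6]
  Split: [24, 22, 5] -> [24] and [22, 5]
    Split: [22, 5] -> [22] and [5]
    Merge: [22] + [5] -> [5, 22]
  Merge: [24] + [5, 22] -> [5, 22, 24]
  Split: [14, 22, 6] -> [14] and [22, 6]
    Split: [22, 6] -> [22] and [6]
    Merge: [22] + [6] -> [6, 22]
  Merge: [14] + [6, 22] -> [6, 14, 22]
Merge: [5, 22, 24] + [6, 14, 22] -> [5, 6, 14, 22, 22, 24]

Final sorted array: [5, 6, 14, 22, 22, 24]

The merge sort proceeds by recursively splitting the array and merging sorted halves.
After all merges, the sorted array is [5, 6, 14, 22, 22, 24].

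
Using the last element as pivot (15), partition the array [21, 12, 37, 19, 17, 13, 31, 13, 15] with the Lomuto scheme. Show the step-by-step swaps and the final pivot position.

Lomuto partition with pivot = 15:

Initial array: [21, 12, 37, 19, 17, 13, 31, 13, 15]

arr[0]=21 > 15: no swap
arr[1]=12 <= 15: swap with position 0, array becomes [12, 21, 37, 19, 17, 13, 31, 13, 15]
arr[2]=37 > 15: no swap
arr[3]=19 > 15: no swap
arr[4]=17 > 15: no swap
arr[5]=13 <= 15: swap with position 1, array becomes [12, 13, 37, 19, 17, 21, 31, 13, 15]
arr[6]=31 > 15: no swap
arr[7]=13 <= 15: swap with position 2, array becomes [12, 13, 13, 19, 17, 21, 31, 37, 15]

Place pivot at position 3: [12, 13, 13, 15, 17, 21, 31, 37, 19]
Pivot position: 3

After partitioning with pivot 15, the array becomes [12, 13, 13, 15, 17, 21, 31, 37, 19]. The pivot is placed at index 3. All elements to the left of the pivot are <= 15, and all elements to the right are > 15.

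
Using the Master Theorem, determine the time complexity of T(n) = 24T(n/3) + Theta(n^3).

Master Theorem for T(n) = 24T(n/3) + O(n^3):

a = 24, b = 3, c = 3
log_b(a) = log_3(24) = 2.8928

Case 3: c = 3 > log_3(24) = 2.8928
T(n) = O(n^3) = O(n^3)

For T(n) = 24T(n/3) + O(n^3): log_3(24) = 2.8928. This is Case 3 of the Master Theorem (c > log_b(a), work dominated by root), giving O(n^3).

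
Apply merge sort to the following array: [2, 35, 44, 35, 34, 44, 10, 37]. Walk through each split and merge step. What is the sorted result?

Merge sort trace:

Split: [2, 35, 44, 35, 34, 44, 10, 37] -> [2, 35, 44, 35] and [34, 44, 10, 37]
  Split: [2, 35, 44, 35] -> [2, 35] and [44, 35]
    Split: [2, 35] -> [2] and [35]
    Merge: [2] + [35] -> [2, 35]
    Split: [44, 35] -> [44] and [35]
    Merge: [44] + [35] -> [35, 44]
  Merge: [2, 35] + [35, 44] -> [2, 35, 35, 44]
  Split: [34, 44, 10, 37] -> [34, 44] and [10, 37]
    Split: [34, 44] -> [34] and [44]
    Merge: [34] + [44] -> [34, 44]
    Split: [10, 37] -> [10] and [37]
    Merge: [10] + [37] -> [10, 37]
  Merge: [34, 44] + [10, 37] -> [10, 34, 37, 44]
Merge: [2, 35, 35, 44] + [10, 34, 37, 44] -> [2, 10, 34, 35, 35, 37, 44, 44]

Final sorted array: [2, 10, 34, 35, 35, 37, 44, 44]

The merge sort proceeds by recursively splitting the array and merging sorted halves.
After all merges, the sorted array is [2, 10, 34, 35, 35, 37, 44, 44].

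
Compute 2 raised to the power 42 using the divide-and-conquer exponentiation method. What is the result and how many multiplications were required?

Computing 2^42 by squaring (build up from 2^1; each line after the first costs one multiplication):

2^1 = 2
2^2 = (2^1)^2 = 2^2 = 4
2^4 = (2^2)^2 = 4^2 = 16
2^5 = 2 * 2^4 = 2 * 16 = 32
2^10 = (2^5)^2 = 32^2 = 1024
2^20 = (2^10)^2 = 1024^2 = 1048576
2^21 = 2 * 2^20 = 2 * 1048576 = 2097152
2^42 = (2^21)^2 = 2097152^2 = 4398046511104

Result: 4398046511104
Multiplications needed: 7 (7 lines after 2^1)

2^42 = 4398046511104. Using exponentiation by squaring, this requires 7 multiplications. The key idea: if the exponent is even, square the half-power; if odd, multiply by the base once.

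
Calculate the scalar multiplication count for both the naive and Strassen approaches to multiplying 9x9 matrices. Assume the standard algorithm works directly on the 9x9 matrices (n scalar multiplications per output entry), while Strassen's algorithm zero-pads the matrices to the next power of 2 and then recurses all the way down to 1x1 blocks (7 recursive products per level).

Matrix multiplication for 9x9 matrices:

Strassen's algorithm requires power-of-2 dimensions. Pad 9x9 to 16x16 (next power of 2).

Standard algorithm: 9^3 = 729 multiplications
Strassen's algorithm: 7^(log2(16)) = 7^4 = 2401 multiplications
Difference: 729 - 2401 = -1672 (Strassen uses MORE here due to padding overhead — for small or just-over-power-of-2 n, padding can outweigh the per-level savings)

Standard: 729 multiplications (9^3). Strassen: 2401 multiplications (7^4, after padding to 16x16). Strassen reduces 8 recursive multiplications to 7 at each level.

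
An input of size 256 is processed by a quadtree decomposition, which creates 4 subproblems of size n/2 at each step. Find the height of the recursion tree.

For divide and conquer with division factor 2:

Problem sizes at each level:
Level 0: 256
Level 1: 128
Level 2: 64
Level 3: 32
Level 4: 16
Level 5: 8
Level 6: 4
Level 7: 2
Level 8: 1

The root is level 0 and the size-1 base case is level 8 (the tree spans levels 0 through 8, i.e. 9 levels counting the root), so the depth is the number of divisions: log_2(256) = 8

The recursion tree depth is log_2(256) = 8. At each level, the problem size is divided by 2, so it takes 8 divisions to reduce to a base case of size 1. The algorithm makes 4 recursive calls at each level.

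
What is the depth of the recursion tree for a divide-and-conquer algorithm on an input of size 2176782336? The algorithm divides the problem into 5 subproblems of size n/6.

For divide and conquer with division factor 6:

Problem sizes at each level:
Level 0: 2176782336
Level 1: 362797056
Level 2: 60466176
Level 3: 10077696
Level 4: 1679616
Level 5: 279936
Level 6: 46656
Level 7: 7776
Level 8: 1296
Level 9: 216
Level 10: 36
Level 11: 6
Level 12: 1

The root is level 0 and the size-1 base case is level 12 (the tree spans levels 0 through 12, i.e. 13 levels counting the root), so the depth is the number of divisions: log_6(2176782336) = 12

The recursion tree depth is log_6(2176782336) = 12. At each level, the problem size is divided by 6, so it takes 12 divisions to reduce to a base case of size 1. The algorithm makes 5 recursive calls at each level.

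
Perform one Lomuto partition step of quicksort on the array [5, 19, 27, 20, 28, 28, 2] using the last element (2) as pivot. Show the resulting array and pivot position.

Lomuto partition with pivot = 2:

Initial array: [5, 19, 27, 20, 28, 28, 2]

arr[0]=5 > 2: no swap
arr[1]=19 > 2: no swap
arr[2]=27 > 2: no swap
arr[3]=20 > 2: no swap
arr[4]=28 > 2: no swap
arr[5]=28 > 2: no swap

Place pivot at position 0: [2, 19, 27, 20, 28, 28, 5]
Pivot position: 0

After partitioning with pivot 2, the array becomes [2, 19, 27, 20, 28, 28, 5]. The pivot is placed at index 0. All elements to the left of the pivot are <= 2, and all elements to the right are > 2.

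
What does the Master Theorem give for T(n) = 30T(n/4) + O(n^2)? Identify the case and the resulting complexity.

Master Theorem for T(n) = 30T(n/4) + O(n^2):

a = 30, b = 4, c = 2
log_b(a) = log_4(30) = 2.4534

Case 1: c = 2 < log_4(30) = 2.4534
T(n) = O(n^(log_4 30))

For T(n) = 30T(n/4) + O(n^2): log_4(30) = 2.4534. This is Case 1 of the Master Theorem (c < log_b(a), work dominated by leaves), giving O(n^(log_4 30)).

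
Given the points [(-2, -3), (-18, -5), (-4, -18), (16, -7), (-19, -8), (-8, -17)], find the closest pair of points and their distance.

Computing all pairwise distances among 6 points:

d((-2, -3), (-18, -5)) = 16.1245
d((-2, -3), (-4, -18)) = 15.1327
d((-2, -3), (16, -7)) = 18.4391
d((-2, -3), (-19, -8)) = 17.72
d((-2, -3), (-8, -17)) = 15.2315
d((-18, -5), (-4, -18)) = 19.105
d((-18, -5), (16, -7)) = 34.0588
d((-18, -5), (-19, -8)) = 3.1623 <-- minimum
d((-18, -5), (-8, -17)) = 15.6205
d((-4, -18), (16, -7)) = 22.8254
d((-4, -18), (-19, -8)) = 18.0278
d((-4, -18), (-8, -17)) = 4.1231
d((16, -7), (-19, -8)) = 35.0143
d((16, -7), (-8, -17)) = 26.0
d((-19, -8), (-8, -17)) = 14.2127

Closest pair: (-18, -5) and (-19, -8) with distance 3.1623

The closest pair is (-18, -5) and (-19, -8) with Euclidean distance 3.1623. For 6 points, brute-force pairwise comparison is shown above. For large n, the divide-and-conquer algorithm (sort by x, recurse on halves, check the dividing strip) achieves O(n log n).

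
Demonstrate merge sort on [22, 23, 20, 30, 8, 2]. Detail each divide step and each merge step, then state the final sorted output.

Merge sort trace:

Split: [22, 23, 20, 30, 8, 2] -> [22, 23, 20] and [30, 8, 2]
  Split: [22, 23, 20] -> [22] and [23, 20]
    Split: [23, 20] -> [23] and [20]
    Merge: [23] + [20] -> [20, 23]
  Merge: [22] + [20, 23] -> [20, 22, 23]
  Split: [30, 8, 2] -> [30] and [8, 2]
    Split: [8, 2] -> [8] and [2]
    Merge: [8] + [2] -> [2, 8]
  Merge: [30] + [2, 8] -> [2, 8, 30]
Merge: [20, 22, 23] + [2, 8, 30] -> [2, 8, 20, 22, 23, 30]

Final sorted array: [2, 8, 20, 22, 23, 30]

The merge sort proceeds by recursively splitting the array and merging sorted halves.
After all merges, the sorted array is [2, 8, 20, 22, 23, 30].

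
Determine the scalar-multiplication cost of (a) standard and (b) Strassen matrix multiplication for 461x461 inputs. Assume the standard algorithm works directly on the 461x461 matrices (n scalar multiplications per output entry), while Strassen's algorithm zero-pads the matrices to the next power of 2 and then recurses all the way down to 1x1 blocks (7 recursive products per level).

Matrix multiplication for 461x461 matrices:

Strassen's algorithm requires power-of-2 dimensions. Pad 461x461 to 512x512 (next power of 2).

Standard algorithm: 461^3 = 97972181 multiplications
Strassen's algorithm: 7^(log2(512)) = 7^9 = 40353607 multiplications
Savings: 97972181 - 40353607 = 57618574 multiplications

Standard: 97972181 multiplications (461^3). Strassen: 40353607 multiplications (7^9, after padding to 512x512). Strassen reduces 8 recursive multiplications to 7 at each level.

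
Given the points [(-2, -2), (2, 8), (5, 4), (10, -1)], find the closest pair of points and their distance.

Computing all pairwise distances among 4 points:

d((-2, -2), (2, 8)) = 10.7703
d((-2, -2), (5, 4)) = 9.2195
d((-2, -2), (10, -1)) = 12.0416
d((2, 8), (5, 4)) = 5.0 <-- minimum
d((2, 8), (10, -1)) = 12.0416
d((5, 4), (10, -1)) = 7.0711

Closest pair: (2, 8) and (5, 4) with distance 5.0

The closest pair is (2, 8) and (5, 4) with Euclidean distance 5.0. For 4 points, brute-force pairwise comparison is shown above. For large n, the divide-and-conquer algorithm (sort by x, recurse on halves, check the dividing strip) achieves O(n log n).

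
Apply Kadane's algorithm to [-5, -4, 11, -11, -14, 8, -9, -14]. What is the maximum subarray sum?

Using Kadane's algorithm on [-5, -4, 11, -11, -14, 8, -9, -14]:

Scanning through the array:
Position 1 (value -4): max_ending_here = -4, max_so_far = -4
Position 2 (value 11): max_ending_here = 11, max_so_far = 11
Position 3 (value -11): max_ending_here = 0, max_so_far = 11
Position 4 (value -14): max_ending_here = -14, max_so_far = 11
Position 5 (value 8): max_ending_here = 8, max_so_far = 11
Position 6 (value -9): max_ending_here = -1, max_so_far = 11
Position 7 (value -14): max_ending_here = -14, max_so_far = 11

Maximum subarray: [11]
Maximum sum: 11

The maximum subarray is [11] with sum 11. This subarray runs from index 2 to index 2.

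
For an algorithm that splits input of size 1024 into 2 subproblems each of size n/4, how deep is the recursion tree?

For divide and conquer with division factor 4:

Problem sizes at each level:
Level 0: 1024
Level 1: 256
Level 2: 64
Level 3: 16
Level 4: 4
Level 5: 1

The root is level 0 and the size-1 base case is level 5 (the tree spans levels 0 through 5, i.e. 6 levels counting the root), so the depth is the number of divisions: log_4(1024) = 5

The recursion tree depth is log_4(1024) = 5. At each level, the problem size is divided by 4, so it takes 5 divisions to reduce to a base case of size 1. The algorithm makes 2 recursive calls at each level.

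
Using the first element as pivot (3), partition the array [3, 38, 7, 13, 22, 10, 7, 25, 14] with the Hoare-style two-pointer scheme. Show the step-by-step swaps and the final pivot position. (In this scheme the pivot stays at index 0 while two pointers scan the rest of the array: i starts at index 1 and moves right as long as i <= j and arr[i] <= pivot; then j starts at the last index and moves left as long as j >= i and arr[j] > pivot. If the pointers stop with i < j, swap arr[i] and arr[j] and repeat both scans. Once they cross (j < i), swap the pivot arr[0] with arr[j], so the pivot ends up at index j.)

Hoare-style two-pointer partition with pivot = 3:

Initial array: [3, 38, 7, 13, 22, 10, 7, 25, 14]

Pointers start at i = 1, j = 8.
i ends at 1, j ends at 0: the pointers have crossed (j < i), so scanning stops.

j = 0, so swapping arr[0] with arr[j] leaves the pivot at position 0: [3, 38, 7, 13, 22, 10, 7, 25, 14]
Pivot position: 0

After partitioning with pivot 3, the array becomes [3, 38, 7, 13, 22, 10, 7, 25, 14]. The pivot is placed at index 0. All elements to the left of the pivot are <= 3, and all elements to the right are > 3.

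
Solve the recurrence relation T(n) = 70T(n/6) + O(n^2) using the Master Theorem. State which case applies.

Master Theorem for T(n) = 70T(n/6) + O(n^2):

a = 70, b = 6, c = 2
log_b(a) = log_6(70) = 2.3711

Case 1: c = 2 < log_6(70) = 2.3711
T(n) = O(n^(log_6 70))

For T(n) = 70T(n/6) + O(n^2): log_6(70) = 2.3711. This is Case 1 of the Master Theorem (c < log_b(a), work dominated by leaves), giving O(n^(log_6 70)).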